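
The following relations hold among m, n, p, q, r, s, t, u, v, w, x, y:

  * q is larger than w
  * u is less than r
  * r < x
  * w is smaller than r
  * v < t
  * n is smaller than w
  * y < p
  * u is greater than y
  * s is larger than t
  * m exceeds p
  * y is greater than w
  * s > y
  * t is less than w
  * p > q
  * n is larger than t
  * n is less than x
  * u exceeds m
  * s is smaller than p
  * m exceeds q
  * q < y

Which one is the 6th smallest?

Piecing the relations together gives one ordering: v < t < n < w < q < y < s < p < m < u < r < x.
The 6th smallest is y.

y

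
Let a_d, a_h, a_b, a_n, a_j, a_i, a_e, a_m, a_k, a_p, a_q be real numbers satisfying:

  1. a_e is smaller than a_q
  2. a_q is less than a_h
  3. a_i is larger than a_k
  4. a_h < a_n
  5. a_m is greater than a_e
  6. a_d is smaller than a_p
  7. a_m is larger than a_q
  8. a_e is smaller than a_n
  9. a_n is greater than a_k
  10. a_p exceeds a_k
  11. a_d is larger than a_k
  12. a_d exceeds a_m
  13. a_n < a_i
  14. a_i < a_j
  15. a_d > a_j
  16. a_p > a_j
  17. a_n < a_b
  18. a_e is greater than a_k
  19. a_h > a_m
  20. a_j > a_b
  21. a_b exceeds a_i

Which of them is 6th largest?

Chaining the given pairs: a_k < a_e < a_q < a_m < a_h < a_n < a_i < a_b < a_j < a_d < a_p.
The 6th largest is a_n.

a_n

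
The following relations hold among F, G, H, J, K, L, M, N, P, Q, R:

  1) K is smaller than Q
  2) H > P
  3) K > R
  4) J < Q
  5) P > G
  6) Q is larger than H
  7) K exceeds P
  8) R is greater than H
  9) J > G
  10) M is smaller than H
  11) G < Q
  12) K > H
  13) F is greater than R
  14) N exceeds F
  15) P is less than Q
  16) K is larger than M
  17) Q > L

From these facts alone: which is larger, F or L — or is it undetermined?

undetermined

Following every chain through F: above F we get N; below F we get G, P, M, H, R.
L is not reached, and no chain runs the other way from L to F.
So the given relations leave the order of F and L undetermined.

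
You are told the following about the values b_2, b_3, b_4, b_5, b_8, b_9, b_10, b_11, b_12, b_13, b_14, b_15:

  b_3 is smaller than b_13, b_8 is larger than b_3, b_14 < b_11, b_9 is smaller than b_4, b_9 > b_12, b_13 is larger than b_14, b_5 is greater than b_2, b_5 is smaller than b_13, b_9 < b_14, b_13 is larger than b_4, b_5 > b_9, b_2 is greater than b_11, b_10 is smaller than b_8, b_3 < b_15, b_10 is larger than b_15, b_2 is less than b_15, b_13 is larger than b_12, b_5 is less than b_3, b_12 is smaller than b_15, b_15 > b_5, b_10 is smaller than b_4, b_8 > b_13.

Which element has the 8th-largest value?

b_2

The consecutive relations fix a unique order: b_12 < b_9 < b_14 < b_11 < b_2 < b_5 < b_3 < b_15 < b_10 < b_4 < b_13 < b_8.
The 8th largest is b_2.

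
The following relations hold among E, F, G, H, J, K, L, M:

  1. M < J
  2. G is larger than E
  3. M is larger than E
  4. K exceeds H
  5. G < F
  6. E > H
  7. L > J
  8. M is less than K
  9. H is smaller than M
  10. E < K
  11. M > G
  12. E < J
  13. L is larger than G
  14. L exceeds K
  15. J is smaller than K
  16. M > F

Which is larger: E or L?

L

Following the relations from E: E < G < F < M < J < K < L.
So E < L; L is the larger of the two.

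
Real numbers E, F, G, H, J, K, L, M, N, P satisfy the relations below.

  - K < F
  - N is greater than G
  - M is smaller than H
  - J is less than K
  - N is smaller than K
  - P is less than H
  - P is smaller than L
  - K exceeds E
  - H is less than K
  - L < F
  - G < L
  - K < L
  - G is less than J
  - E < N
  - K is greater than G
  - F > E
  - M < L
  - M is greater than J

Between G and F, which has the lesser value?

G < J and J < M give G < M.
Then M < H extends the chain to H.
Then H < K extends the chain to K.
Then K < L extends the chain to L.
Then L < F extends the chain to F.
So G < F; G is the smaller of the two.

G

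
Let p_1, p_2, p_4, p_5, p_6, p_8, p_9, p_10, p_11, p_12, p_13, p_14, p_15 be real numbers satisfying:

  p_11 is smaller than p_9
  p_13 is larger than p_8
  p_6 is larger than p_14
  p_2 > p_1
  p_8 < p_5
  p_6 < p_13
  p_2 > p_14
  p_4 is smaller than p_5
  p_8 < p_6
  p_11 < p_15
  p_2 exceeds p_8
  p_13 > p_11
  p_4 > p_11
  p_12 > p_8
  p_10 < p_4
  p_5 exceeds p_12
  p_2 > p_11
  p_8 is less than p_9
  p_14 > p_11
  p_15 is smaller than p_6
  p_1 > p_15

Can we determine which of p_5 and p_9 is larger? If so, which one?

Following every chain through p_9: below p_9 we get p_11, p_8.
p_5 is not reached, and no chain runs the other way from p_5 to p_9.
So the given relations leave the order of p_9 and p_5 undetermined.

undetermined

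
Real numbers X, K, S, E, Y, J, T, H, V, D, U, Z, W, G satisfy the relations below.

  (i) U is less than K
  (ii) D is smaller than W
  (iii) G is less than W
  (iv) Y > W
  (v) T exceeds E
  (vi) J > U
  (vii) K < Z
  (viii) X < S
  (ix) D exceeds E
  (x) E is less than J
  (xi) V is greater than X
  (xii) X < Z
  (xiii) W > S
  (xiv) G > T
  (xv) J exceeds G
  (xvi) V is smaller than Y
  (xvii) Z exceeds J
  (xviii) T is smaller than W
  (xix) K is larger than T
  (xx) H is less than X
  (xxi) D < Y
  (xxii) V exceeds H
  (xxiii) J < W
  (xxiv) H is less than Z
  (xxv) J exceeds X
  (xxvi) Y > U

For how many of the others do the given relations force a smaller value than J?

6

The elements the relations force below J are E, H, T, X, G, U — no chain reaches any other.
That is 6.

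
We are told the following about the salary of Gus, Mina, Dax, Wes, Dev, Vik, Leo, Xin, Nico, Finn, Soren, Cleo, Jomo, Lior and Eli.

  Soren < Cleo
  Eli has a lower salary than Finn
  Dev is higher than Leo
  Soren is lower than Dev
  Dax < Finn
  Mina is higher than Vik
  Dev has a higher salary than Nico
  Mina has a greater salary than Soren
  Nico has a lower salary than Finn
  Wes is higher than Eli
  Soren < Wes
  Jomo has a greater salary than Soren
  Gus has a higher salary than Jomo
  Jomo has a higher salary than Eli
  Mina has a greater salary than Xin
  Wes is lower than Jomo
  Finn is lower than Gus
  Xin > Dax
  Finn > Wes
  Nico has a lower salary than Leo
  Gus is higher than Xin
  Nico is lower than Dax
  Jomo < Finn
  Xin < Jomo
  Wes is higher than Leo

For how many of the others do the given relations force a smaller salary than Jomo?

7

Directly below Jomo: Soren, Xin, Eli, Wes.
One step further: Dax, Leo (6 so far).
One step further: Nico (7 so far).
Nothing else is reachable below Jomo; 7 in all.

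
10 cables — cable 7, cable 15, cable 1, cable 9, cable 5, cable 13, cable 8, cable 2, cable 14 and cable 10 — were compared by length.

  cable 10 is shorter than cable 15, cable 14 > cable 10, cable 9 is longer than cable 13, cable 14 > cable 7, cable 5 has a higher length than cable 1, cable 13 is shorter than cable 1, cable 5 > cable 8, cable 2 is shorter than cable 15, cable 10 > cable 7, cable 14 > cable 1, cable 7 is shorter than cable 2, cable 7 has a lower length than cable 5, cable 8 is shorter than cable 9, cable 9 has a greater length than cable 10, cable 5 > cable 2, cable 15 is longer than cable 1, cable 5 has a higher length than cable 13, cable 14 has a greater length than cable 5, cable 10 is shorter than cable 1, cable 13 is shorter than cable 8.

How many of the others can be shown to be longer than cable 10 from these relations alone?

From cable 10 the given relations immediately reach cable 1, cable 15, cable 14, cable 9.
From those, cable 5 — 5 in total.
Nothing else is reachable above cable 10; 5 in all.

5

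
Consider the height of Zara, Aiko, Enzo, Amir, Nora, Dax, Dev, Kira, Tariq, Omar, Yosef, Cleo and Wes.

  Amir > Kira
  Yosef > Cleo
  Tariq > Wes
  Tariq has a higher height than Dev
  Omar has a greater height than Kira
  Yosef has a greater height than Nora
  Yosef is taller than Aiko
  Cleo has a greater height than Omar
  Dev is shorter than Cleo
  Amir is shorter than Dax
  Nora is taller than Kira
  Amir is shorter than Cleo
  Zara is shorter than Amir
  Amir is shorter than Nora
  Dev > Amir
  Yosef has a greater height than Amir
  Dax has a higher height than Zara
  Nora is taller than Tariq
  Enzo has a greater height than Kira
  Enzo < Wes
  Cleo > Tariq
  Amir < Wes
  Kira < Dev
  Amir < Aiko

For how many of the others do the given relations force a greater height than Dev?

The elements the relations force above Dev are Tariq, Cleo, Nora, Yosef — no chain reaches any other.
That is 4.

4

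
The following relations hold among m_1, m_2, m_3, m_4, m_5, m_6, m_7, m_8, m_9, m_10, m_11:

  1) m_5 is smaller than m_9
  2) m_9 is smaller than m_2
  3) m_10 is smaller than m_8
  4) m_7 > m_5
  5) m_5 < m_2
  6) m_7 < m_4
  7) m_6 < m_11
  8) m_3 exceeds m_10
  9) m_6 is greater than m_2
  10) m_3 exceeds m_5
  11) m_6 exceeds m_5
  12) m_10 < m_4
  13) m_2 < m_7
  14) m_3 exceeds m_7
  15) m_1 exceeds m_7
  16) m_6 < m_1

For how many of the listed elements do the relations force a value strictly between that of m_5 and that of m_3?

3

Chaining upward from m_5 reaches: m_9, m_2, m_6, m_7, m_1, m_11, m_4.
Chaining downward from m_3 reaches: m_9, m_2, m_10, m_7.
Strictly between m_5 and m_3 are those in both lists: m_9, m_2, m_7 — 3 elements.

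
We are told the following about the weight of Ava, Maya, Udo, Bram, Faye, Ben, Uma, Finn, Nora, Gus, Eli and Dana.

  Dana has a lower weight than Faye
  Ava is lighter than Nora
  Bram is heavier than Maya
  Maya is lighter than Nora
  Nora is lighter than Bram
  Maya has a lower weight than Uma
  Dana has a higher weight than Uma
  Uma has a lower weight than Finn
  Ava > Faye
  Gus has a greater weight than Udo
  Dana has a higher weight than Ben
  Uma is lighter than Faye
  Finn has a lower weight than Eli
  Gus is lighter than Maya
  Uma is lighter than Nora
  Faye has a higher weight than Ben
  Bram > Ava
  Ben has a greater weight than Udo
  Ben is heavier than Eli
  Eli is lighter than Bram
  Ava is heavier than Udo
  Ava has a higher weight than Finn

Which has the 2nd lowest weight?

Piecing the relations together gives one ordering: Udo < Gus < Maya < Uma < Finn < Eli < Ben < Dana < Faye < Ava < Nora < Bram.
Counting 2 from the smallest end gives Gus.

Gus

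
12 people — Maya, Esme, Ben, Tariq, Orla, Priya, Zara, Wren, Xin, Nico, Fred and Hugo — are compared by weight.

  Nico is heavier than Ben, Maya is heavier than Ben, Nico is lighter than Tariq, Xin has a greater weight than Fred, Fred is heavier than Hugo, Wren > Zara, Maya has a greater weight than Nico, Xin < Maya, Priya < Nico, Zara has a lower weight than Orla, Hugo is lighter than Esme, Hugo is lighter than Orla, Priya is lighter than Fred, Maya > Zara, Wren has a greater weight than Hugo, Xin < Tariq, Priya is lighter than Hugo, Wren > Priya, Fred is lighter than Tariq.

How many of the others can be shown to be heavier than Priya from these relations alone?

9

Directly above Priya: Hugo, Wren, Fred, Nico.
One step further: Esme, Orla, Xin, Maya, Tariq (9 so far).
No other element is forced above Priya by the given relations, so the count is 9.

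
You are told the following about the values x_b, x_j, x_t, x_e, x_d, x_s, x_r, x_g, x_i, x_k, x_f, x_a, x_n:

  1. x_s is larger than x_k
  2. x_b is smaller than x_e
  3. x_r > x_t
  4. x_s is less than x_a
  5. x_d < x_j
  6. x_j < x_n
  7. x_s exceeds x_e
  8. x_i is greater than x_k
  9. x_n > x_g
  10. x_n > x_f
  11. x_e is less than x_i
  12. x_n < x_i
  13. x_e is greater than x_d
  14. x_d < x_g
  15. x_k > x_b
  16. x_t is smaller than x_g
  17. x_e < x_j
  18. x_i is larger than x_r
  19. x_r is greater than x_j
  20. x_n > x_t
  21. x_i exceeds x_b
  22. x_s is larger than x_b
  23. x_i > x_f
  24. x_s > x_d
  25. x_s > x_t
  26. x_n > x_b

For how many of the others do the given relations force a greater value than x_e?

6

From x_e the given relations immediately reach x_j, x_s, x_i.
From those, x_n, x_r, x_a — 6 in total.
Nothing else is reachable above x_e; 6 in all.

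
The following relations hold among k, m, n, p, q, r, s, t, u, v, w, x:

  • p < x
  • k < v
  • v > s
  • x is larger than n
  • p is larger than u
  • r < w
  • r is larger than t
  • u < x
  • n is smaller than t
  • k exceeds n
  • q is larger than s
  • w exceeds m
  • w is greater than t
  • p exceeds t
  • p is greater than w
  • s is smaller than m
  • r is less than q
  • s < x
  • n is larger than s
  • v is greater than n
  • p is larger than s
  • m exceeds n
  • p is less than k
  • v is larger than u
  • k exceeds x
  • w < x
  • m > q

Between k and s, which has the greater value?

s < n and n < t give s < t.
Then t < r extends the chain to r.
With r < q: s < n < t < r < q.
With q < m: s < n < t < r < q < m.
With m < w: s < n < t < r < q < m < w.
With w < p: s < n < t < r < q < m < w < p.
With p < x: s < n < t < r < q < m < w < p < x.
Then x < k extends the chain to k.
So s < k; k is the larger of the two.

k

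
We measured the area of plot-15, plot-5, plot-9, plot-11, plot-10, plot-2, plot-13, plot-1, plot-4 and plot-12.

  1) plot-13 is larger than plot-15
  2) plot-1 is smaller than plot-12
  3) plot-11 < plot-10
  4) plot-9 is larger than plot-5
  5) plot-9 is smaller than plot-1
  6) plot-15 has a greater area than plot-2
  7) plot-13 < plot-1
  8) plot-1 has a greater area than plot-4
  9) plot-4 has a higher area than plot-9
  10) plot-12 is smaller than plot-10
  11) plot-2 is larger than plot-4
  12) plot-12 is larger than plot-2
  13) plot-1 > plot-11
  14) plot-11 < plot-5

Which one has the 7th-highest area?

plot-4

Chaining the given pairs: plot-11 < plot-5 < plot-9 < plot-4 < plot-2 < plot-15 < plot-13 < plot-1 < plot-12 < plot-10.
The 7th largest is plot-4.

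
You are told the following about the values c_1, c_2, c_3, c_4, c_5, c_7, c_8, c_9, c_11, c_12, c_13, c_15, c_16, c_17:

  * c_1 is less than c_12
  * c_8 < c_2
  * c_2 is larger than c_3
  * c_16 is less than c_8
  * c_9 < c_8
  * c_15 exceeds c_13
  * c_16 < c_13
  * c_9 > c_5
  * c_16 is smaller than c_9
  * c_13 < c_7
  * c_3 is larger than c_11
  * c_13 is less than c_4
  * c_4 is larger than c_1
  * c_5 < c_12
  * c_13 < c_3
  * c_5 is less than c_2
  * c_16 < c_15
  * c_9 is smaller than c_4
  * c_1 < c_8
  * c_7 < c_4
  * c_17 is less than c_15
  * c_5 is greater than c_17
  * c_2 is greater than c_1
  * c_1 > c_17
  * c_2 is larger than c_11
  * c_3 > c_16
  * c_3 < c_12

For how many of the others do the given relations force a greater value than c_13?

6

From c_13 the given relations immediately reach c_3, c_7, c_4, c_15.
From those, c_12, c_2 — 6 in total.
No other element is forced above c_13 by the given relations, so the count is 6.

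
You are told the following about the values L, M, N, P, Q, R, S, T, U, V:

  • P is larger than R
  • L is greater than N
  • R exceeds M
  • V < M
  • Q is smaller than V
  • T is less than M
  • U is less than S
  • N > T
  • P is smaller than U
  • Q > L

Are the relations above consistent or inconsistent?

The single ordering T < N < L < Q < V < M < R < P < U < S satisfies every listed relation, so no contradiction arises.

consistent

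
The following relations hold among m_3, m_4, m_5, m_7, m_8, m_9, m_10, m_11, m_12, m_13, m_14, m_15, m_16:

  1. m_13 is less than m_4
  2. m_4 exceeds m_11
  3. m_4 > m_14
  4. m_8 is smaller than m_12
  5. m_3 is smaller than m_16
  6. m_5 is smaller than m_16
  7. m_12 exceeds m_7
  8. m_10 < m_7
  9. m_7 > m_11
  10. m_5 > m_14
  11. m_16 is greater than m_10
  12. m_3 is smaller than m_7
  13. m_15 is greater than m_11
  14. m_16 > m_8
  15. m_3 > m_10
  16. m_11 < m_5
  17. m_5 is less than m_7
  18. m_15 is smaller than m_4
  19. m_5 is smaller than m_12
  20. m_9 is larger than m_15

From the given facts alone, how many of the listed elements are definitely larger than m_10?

From m_10 the given relations immediately reach m_3, m_16, m_7.
From those, m_12 — 4 in total.
Nothing else is reachable above m_10; 4 in all.

4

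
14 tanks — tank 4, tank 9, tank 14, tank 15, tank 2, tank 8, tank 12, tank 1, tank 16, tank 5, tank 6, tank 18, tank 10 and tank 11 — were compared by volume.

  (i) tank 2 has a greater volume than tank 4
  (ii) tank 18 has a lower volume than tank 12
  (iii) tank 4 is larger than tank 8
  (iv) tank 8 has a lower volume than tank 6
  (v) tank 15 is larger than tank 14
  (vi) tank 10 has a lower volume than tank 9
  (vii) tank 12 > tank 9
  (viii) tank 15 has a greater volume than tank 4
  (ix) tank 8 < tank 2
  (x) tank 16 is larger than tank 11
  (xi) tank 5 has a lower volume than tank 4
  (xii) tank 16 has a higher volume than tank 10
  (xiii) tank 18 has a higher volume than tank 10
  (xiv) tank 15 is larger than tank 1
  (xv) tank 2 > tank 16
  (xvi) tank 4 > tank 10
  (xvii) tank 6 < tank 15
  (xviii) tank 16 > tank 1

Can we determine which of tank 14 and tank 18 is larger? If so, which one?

undetermined

Following every chain through tank 14: above tank 14 we get tank 15.
tank 18 is not reached, and no chain runs the other way from tank 18 to tank 14.
So the given relations leave the order of tank 14 and tank 18 undetermined.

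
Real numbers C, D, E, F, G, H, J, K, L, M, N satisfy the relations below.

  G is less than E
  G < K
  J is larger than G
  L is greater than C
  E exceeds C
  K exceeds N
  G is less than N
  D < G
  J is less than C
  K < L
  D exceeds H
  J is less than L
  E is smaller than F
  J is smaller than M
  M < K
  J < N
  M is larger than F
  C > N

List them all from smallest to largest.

H < D < G < J < N < C < E < F < M < K < L

Each adjacent pair is fixed by a given relation: H < D; D < G; G < J; J < N; N < C; C < E; E < F; F < M; M < K; K < L. Chaining them end to end gives the full order.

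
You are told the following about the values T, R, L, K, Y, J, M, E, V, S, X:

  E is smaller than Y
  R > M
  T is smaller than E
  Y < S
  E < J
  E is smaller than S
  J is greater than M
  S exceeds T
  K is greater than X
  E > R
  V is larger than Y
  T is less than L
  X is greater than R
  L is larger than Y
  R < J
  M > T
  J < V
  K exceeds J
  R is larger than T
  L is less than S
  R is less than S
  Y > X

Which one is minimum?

Chaining upward from T: directly above it, M, R, E, L, S; then X, J, Y; then V, K.
That covers every other element, and nothing is given below T, so T is the minimum.

T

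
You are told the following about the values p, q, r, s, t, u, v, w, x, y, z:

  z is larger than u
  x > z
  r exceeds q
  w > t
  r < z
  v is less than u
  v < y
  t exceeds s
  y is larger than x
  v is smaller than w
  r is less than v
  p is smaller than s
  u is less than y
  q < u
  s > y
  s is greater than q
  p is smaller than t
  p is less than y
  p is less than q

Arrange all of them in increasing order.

p < q < r < v < u < z < x < y < s < t < w

Nothing is placed below p, so it is least; from there p < q; q < r; r < v; v < u; u < z; z < x; x < y; y < s; s < t; t < w, each given directly.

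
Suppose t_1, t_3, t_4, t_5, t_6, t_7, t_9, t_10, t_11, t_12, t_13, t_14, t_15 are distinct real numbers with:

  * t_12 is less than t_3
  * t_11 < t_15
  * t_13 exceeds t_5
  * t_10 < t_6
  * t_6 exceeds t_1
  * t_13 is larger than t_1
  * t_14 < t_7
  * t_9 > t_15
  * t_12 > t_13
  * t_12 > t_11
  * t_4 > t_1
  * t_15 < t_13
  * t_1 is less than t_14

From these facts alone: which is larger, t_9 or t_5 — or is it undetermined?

Following every chain through t_5: above t_5 we get t_13, t_12, t_3.
t_9 is not reached, and no chain runs the other way from t_9 to t_5.
So the given relations leave the order of t_5 and t_9 undetermined.

undetermined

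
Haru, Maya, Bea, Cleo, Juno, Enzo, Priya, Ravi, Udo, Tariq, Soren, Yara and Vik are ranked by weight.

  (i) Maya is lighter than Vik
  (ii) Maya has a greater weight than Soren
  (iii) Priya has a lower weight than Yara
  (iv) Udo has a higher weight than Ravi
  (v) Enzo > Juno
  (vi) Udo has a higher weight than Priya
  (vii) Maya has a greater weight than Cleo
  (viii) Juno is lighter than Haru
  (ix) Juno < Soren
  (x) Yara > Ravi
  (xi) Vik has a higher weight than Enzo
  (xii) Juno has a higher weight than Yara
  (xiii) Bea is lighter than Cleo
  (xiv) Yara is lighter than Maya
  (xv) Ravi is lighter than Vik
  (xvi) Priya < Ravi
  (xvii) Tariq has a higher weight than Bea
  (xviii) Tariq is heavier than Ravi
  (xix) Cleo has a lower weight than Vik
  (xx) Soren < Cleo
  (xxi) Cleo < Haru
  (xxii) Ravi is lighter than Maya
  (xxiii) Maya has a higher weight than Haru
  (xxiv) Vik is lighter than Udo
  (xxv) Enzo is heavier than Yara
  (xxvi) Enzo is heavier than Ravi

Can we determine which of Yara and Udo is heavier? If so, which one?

Udo

Link the given pairs in sequence: Yara < Juno; Juno < Soren; Soren < Cleo; Cleo < Haru; Haru < Maya; Maya < Vik; Vik < Udo.
Chaining these gives Yara < Juno < Soren < Cleo < Haru < Maya < Vik < Udo.
So Udo is heavier.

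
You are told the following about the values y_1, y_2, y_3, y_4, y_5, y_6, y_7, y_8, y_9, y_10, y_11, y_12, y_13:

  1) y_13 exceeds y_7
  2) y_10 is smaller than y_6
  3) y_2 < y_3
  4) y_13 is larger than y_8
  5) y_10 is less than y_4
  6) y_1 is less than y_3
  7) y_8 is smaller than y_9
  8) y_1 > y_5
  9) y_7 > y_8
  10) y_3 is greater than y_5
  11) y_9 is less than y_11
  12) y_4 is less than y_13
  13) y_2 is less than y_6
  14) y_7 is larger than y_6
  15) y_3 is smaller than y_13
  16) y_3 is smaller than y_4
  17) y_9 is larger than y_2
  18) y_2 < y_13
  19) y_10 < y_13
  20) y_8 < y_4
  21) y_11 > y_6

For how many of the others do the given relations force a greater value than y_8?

5

From y_8 the given relations immediately reach y_7, y_4, y_9, y_13.
From those, y_11 — 5 in total.
No other element is forced above y_8 by the given relations, so the count is 5.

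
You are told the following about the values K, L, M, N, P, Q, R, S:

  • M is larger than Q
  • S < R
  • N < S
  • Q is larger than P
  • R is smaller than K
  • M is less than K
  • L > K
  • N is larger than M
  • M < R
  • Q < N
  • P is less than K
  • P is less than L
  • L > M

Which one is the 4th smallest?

Chaining the given pairs: P < Q < M < N < S < R < K < L.
Counting 4 from the smallest end gives N.

N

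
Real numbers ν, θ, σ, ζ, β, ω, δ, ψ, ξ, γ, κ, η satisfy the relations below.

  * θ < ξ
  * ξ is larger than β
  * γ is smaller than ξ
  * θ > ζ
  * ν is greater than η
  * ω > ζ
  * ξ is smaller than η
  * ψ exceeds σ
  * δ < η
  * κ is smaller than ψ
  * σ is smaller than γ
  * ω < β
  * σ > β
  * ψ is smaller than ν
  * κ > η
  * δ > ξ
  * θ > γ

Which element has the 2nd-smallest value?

The consecutive relations fix a unique order: ζ < ω < β < σ < γ < θ < ξ < δ < η < κ < ψ < ν.
The 2nd smallest is ω.

ω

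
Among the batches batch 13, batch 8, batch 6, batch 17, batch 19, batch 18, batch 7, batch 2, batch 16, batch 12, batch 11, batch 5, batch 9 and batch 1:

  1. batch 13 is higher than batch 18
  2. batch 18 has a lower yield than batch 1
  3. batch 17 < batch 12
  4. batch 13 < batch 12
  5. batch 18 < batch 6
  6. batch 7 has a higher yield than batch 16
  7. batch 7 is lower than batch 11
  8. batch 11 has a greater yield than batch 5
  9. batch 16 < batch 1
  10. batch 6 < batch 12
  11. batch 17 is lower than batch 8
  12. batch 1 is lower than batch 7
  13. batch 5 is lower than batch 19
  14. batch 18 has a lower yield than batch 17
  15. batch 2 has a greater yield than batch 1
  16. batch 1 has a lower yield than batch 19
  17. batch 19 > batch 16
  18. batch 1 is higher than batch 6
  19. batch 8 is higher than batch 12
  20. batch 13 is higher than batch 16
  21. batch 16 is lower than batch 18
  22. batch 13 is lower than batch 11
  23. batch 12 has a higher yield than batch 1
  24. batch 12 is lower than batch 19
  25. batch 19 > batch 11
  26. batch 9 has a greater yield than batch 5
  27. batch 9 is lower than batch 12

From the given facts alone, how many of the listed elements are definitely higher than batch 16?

The elements the relations force above batch 16 are batch 18, batch 13, batch 6, batch 17, batch 1, batch 7, batch 2, batch 11, batch 12, batch 19, batch 8 — no chain reaches any other.
That is 11.

11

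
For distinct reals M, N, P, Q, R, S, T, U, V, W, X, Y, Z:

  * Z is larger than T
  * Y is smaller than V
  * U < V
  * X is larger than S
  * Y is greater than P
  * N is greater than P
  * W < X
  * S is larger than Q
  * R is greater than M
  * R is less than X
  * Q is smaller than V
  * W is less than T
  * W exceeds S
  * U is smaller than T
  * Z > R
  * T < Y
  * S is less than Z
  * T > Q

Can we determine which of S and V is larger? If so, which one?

The relevant relations are S < W; W < T; T < Y; Y < V.
Together: S < W < T < Y < V.
So V is larger.

V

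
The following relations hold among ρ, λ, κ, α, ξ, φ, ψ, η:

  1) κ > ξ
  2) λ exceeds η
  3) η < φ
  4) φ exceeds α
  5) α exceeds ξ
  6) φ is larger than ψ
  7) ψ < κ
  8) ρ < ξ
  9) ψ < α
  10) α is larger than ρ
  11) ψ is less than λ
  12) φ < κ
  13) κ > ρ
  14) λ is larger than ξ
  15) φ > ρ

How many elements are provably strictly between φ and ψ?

The relations place ψ below φ. An element lies strictly between them when it is forced above ψ and also forced below φ.
Above ψ: {λ, α, κ}. Below φ: {ρ, η, ξ, α}.
Intersection: {α} — 1.

1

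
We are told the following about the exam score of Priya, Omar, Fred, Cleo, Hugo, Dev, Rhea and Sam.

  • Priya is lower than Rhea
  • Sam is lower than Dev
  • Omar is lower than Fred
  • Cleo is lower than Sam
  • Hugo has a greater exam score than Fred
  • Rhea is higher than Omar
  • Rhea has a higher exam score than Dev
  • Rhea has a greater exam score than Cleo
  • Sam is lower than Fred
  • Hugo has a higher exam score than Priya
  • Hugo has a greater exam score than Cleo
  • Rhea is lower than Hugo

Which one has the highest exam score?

Hugo

Priya is not greatest since Priya < Hugo; Omar is not greatest since Omar < Fred; Cleo is not greatest since Cleo < Hugo; Sam is not greatest since Sam < Fred; Fred is not greatest since Fred < Hugo; Dev is not greatest since Dev < Rhea; Rhea is not greatest since Rhea < Hugo.
Only Hugo has nothing above it, so Hugo is the highest exam score.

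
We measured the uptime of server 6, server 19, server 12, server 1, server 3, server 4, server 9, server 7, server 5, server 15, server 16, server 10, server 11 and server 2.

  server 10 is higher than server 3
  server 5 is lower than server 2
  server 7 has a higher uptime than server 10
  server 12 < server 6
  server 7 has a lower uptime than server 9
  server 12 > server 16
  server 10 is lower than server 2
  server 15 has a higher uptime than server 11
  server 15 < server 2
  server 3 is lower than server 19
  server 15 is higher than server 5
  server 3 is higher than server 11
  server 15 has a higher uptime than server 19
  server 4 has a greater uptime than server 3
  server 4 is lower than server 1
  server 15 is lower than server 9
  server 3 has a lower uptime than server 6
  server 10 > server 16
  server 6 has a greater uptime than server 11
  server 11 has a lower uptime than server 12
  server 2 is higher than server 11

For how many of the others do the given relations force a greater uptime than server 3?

The elements the relations force above server 3 are server 19, server 6, server 4, server 15, server 10, server 2, server 1, server 7, server 9 — no chain reaches any other.
That is 9.

9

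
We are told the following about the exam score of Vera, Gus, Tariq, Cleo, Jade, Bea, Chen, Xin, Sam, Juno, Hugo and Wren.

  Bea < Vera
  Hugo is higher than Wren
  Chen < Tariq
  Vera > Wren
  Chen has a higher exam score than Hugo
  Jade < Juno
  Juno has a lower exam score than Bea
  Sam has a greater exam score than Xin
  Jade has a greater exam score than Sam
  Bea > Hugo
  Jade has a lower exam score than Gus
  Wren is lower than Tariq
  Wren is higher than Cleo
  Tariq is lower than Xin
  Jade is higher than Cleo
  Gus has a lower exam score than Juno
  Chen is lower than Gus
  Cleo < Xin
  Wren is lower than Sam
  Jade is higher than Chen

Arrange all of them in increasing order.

Each adjacent pair is fixed by a given relation: Cleo < Wren; Wren < Hugo; Hugo < Chen; Chen < Tariq; Tariq < Xin; Xin < Sam; Sam < Jade; Jade < Gus; Gus < Juno; Juno < Bea; Bea < Vera. Chaining them end to end gives the full order.

Cleo < Wren < Hugo < Chen < Tariq < Xin < Sam < Jade < Gus < Juno < Bea < Vera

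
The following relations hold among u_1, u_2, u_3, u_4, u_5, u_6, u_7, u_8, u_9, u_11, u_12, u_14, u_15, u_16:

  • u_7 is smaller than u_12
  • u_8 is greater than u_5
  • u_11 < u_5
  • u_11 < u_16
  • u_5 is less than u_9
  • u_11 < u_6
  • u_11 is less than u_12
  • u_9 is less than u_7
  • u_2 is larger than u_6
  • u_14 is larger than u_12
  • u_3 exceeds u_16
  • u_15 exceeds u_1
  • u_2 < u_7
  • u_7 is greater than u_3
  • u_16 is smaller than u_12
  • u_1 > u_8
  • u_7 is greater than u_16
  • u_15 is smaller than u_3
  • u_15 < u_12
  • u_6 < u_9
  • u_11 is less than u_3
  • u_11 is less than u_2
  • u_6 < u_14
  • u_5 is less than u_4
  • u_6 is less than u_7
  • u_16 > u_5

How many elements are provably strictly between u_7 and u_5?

The relations place u_5 below u_7. An element lies strictly between them when it is forced above u_5 and also forced below u_7.
Above u_5: {u_9, u_8, u_16, u_1, u_15, u_3, u_4, u_12, u_14}. Below u_7: {u_11, u_6, u_9, u_8, u_16, u_1, u_2, u_15, u_3}.
Intersection: {u_9, u_8, u_16, u_1, u_15, u_3} — 6.

6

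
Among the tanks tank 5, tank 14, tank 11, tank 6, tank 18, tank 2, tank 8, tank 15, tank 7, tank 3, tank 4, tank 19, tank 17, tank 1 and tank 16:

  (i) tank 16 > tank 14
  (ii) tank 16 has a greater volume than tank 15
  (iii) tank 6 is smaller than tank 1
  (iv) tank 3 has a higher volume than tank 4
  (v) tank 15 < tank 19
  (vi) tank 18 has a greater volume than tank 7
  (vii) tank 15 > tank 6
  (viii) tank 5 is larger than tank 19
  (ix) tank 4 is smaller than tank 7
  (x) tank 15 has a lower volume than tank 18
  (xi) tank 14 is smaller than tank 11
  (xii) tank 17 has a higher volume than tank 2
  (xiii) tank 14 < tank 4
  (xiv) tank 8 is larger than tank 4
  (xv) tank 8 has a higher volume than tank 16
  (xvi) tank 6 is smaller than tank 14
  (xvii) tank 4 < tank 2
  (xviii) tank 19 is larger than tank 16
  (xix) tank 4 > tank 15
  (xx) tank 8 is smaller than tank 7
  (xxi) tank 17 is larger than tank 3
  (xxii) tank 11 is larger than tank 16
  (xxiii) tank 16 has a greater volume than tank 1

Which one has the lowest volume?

tank 15 is not least since tank 6 < tank 15; tank 14 is not least since tank 6 < tank 14; tank 1 is not least since tank 6 < tank 1; tank 4 is not least since tank 14 < tank 4; tank 16 is not least since tank 14 < tank 16; tank 19 is not least since tank 15 < tank 19; tank 8 is not least since tank 16 < tank 8; tank 7 is not least since tank 4 < tank 7; tank 3 is not least since tank 4 < tank 3; tank 2 is not least since tank 4 < tank 2; tank 5 is not least since tank 19 < tank 5; tank 11 is not least since tank 16 < tank 11; tank 18 is not least since tank 7 < tank 18; tank 17 is not least since tank 3 < tank 17.
Only tank 6 has nothing below it, so tank 6 is the lowest volume.

tank 6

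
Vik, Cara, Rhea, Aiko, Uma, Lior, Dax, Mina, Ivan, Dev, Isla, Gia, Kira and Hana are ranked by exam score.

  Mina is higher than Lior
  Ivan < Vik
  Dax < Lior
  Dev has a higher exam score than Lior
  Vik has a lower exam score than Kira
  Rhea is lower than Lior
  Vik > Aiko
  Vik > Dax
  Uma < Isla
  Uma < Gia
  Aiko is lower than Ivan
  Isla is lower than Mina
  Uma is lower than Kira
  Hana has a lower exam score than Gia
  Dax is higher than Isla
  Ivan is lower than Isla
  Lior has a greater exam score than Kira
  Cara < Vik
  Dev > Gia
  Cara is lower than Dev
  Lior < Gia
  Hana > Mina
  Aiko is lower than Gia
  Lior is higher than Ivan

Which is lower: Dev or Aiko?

Aiko < Ivan and Ivan < Isla give Aiko < Isla.
With Isla < Dax: Aiko < Ivan < Isla < Dax.
With Dax < Vik: Aiko < Ivan < Isla < Dax < Vik.
With Vik < Kira: Aiko < Ivan < Isla < Dax < Vik < Kira.
With Kira < Lior: Aiko < Ivan < Isla < Dax < Vik < Kira < Lior.
Then Lior < Mina extends the chain to Mina.
Then Mina < Hana extends the chain to Hana.
With Hana < Gia: Aiko < Ivan < Isla < Dax < Vik < Kira < Lior < Mina < Hana < Gia.
Then Gia < Dev extends the chain to Dev.
So Aiko < Dev; Aiko is the lower of the two.

Aiko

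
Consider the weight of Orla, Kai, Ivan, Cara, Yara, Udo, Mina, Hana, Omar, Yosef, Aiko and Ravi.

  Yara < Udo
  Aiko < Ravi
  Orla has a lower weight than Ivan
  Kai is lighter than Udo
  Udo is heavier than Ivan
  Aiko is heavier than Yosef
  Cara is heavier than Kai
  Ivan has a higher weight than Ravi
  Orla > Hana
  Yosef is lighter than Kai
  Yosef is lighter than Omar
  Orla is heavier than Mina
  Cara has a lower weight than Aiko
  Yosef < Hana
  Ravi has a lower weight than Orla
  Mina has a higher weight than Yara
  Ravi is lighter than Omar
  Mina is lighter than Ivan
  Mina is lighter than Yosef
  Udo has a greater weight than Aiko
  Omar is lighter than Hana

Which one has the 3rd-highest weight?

Chaining the given pairs: Yara < Mina < Yosef < Kai < Cara < Aiko < Ravi < Omar < Hana < Orla < Ivan < Udo.
Counting 3 from the largest end gives Orla.

Orla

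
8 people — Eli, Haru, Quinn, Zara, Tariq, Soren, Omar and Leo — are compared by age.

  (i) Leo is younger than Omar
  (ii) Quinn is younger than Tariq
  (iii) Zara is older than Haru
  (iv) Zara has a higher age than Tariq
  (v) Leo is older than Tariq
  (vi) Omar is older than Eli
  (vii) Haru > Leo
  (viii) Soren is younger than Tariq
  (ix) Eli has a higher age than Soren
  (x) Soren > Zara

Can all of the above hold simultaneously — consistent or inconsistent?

We have Soren < Tariq stated directly, yet also Tariq < Leo < Haru < Zara < Soren by chaining the others — so Tariq < Soren. Contradiction.

inconsistent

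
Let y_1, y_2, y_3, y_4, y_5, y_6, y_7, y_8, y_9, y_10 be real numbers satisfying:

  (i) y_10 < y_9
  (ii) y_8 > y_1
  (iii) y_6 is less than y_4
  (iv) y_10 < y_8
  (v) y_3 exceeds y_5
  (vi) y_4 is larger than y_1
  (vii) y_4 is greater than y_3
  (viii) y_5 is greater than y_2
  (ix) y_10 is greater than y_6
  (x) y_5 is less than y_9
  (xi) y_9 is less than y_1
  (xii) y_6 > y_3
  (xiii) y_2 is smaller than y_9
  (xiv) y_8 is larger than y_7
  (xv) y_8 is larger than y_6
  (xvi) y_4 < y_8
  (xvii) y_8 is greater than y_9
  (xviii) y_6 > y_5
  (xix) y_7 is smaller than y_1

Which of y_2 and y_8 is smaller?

Link the given pairs in sequence: y_2 < y_5; y_5 < y_3; y_3 < y_6; y_6 < y_10; y_10 < y_9; y_9 < y_1; y_1 < y_4; y_4 < y_8.
Chaining these gives y_2 < y_5 < y_3 < y_6 < y_10 < y_9 < y_1 < y_4 < y_8.
So y_2 < y_8; y_2 is the smaller of the two.

y_2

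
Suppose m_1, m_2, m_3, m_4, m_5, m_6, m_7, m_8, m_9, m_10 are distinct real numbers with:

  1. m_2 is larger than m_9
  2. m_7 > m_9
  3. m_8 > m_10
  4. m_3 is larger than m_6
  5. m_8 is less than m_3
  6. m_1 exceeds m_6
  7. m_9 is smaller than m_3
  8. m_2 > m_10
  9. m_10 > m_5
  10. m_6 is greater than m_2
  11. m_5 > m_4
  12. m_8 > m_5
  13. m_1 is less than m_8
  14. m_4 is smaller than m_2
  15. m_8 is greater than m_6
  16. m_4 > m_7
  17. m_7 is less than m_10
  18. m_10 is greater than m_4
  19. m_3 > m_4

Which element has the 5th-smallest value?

Chaining the given pairs: m_9 < m_7 < m_4 < m_5 < m_10 < m_2 < m_6 < m_1 < m_8 < m_3.
The 5th smallest is m_10.

m_10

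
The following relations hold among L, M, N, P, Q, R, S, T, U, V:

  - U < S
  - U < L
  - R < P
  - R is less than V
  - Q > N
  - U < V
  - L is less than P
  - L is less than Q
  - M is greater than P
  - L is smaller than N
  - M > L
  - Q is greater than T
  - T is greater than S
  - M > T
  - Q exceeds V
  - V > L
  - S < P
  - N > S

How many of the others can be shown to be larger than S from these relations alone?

5

From S the given relations immediately reach N, T, P.
From those, Q, M — 5 in total.
Nothing else is reachable above S; 5 in all.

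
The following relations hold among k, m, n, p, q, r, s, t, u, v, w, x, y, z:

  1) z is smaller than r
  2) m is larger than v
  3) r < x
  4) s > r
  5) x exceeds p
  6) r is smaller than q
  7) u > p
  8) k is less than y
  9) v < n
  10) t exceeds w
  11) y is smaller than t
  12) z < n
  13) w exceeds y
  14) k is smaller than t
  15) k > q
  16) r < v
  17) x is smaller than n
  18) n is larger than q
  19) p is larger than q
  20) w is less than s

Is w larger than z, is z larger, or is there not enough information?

w

Following the relations from z: z < r < q < k < y < w.
So w is larger.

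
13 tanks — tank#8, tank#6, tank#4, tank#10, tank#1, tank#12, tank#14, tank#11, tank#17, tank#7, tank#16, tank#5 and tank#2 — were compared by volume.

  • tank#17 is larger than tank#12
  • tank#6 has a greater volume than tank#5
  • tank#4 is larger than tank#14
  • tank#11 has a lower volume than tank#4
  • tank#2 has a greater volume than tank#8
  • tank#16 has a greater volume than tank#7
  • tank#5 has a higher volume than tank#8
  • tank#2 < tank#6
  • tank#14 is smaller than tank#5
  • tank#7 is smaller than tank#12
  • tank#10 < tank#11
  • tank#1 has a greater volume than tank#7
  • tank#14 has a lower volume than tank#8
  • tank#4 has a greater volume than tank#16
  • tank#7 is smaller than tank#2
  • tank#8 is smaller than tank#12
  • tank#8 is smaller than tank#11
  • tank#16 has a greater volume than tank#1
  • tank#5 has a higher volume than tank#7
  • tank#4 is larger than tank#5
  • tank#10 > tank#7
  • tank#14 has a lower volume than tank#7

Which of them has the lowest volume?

tank#14

Chaining upward from tank#14: directly above it, tank#7, tank#8, tank#5, tank#4; then tank#2, tank#12, tank#10, tank#11, tank#1, tank#16, tank#6; then tank#17.
That covers every other element, and nothing is given below tank#14, so tank#14 is the lowest volume.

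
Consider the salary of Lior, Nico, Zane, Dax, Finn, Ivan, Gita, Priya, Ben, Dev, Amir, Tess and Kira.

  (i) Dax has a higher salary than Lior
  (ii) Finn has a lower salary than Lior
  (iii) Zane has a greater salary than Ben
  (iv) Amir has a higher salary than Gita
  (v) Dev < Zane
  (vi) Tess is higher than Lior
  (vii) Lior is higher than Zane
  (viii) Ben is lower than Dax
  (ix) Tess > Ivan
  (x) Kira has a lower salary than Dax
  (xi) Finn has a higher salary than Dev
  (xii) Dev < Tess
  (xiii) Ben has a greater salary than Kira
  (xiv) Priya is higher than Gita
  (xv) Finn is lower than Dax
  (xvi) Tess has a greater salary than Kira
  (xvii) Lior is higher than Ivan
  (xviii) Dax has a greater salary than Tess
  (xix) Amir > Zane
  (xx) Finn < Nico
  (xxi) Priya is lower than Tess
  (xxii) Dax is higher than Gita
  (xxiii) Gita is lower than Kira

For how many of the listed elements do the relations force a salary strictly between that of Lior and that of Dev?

2

The relations place Dev below Lior. An element lies strictly between them when it is forced above Dev and also forced below Lior.
Above Dev: {Finn, Nico, Zane, Tess, Amir, Dax}. Below Lior: {Gita, Kira, Ivan, Ben, Finn, Zane}.
Intersection: {Finn, Zane} — 2.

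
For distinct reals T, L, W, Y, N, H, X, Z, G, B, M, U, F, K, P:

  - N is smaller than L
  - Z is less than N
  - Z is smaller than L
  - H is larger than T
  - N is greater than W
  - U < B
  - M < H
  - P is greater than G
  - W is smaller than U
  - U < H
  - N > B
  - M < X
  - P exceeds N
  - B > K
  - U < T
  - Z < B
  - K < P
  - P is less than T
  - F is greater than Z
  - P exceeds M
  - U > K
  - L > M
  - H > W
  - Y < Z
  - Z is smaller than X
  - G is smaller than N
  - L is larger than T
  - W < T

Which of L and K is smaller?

Link the given pairs in sequence: K < U; U < B; B < N; N < P; P < T; T < L.
Chaining these gives K < U < B < N < P < T < L.
So K < L; K is the smaller of the two.

K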